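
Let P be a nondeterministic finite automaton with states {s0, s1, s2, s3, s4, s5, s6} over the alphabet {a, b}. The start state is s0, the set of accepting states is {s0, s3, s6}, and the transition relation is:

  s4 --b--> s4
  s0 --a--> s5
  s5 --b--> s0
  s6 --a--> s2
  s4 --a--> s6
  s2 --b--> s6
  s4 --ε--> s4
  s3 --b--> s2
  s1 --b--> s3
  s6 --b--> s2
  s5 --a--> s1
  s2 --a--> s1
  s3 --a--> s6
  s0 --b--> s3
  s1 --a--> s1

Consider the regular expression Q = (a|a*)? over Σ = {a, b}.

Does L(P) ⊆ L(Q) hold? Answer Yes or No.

No

The string b is in L(P) but not in L(Q).
So L(P) ⊄ L(Q).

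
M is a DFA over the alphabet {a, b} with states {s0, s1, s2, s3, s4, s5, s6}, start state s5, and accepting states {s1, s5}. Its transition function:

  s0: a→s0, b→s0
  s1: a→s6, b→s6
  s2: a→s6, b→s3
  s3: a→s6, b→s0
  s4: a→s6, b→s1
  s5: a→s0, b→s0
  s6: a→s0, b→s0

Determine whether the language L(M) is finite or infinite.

finite

The useful states (reachable from s5 and able to reach an accepting state) are {s5}.
Restricted to these states the transition graph has no cycle, so every accepting path has bounded length and L is finite.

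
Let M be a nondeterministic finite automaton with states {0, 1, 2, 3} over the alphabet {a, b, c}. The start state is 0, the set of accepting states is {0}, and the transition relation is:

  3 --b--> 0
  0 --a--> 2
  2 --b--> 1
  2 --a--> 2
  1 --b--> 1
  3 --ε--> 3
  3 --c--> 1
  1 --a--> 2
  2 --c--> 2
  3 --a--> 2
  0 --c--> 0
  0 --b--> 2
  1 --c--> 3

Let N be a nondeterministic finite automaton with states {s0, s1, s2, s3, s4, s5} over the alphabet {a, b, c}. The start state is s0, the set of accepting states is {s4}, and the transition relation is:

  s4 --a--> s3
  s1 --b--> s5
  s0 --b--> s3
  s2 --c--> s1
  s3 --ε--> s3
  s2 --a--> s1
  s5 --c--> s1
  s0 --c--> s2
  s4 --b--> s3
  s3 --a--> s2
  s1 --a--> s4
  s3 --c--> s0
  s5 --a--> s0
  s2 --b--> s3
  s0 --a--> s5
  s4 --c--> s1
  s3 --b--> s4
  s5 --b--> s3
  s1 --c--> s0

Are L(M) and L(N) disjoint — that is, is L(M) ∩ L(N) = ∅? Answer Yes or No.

Yes

Exploring the product automaton M × N from the start pair (0, s0), following both machines on each input symbol, reaches 20 state pairs: (0, s0), (2, s5), (2, s3), (0, s2), (2, s0), (1, s3), (2, s1), (2, s2), (1, s4), (0, s1), (3, s0), (2, s4), (1, s5), (3, s1), (0, s3), (1, s2), (0, s5), (1, s0), (3, s2), (1, s1).
M accepts in {0} and N accepts in {s4}; no reachable pair has both components accepting, so no string drives both machines to acceptance simultaneously and L(M) ∩ L(N) = ∅.
So no string is accepted by both, and the intersection is empty.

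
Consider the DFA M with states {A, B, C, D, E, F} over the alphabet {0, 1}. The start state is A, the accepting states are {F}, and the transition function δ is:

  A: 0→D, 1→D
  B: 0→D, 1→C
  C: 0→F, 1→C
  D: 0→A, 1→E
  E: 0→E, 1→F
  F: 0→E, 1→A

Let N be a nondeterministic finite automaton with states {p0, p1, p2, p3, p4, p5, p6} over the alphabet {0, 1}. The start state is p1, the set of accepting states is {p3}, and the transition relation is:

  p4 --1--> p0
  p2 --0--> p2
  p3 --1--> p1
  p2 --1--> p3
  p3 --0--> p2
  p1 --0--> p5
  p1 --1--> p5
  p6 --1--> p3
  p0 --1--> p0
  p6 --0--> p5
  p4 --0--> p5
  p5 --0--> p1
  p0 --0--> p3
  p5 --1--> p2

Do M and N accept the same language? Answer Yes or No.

Yes

Exploring the product automaton M × N from the start pair (A, p1), following both machines on each input symbol, reaches 4 state pairs: (A, p1), (D, p5), (E, p2), (F, p3).
M accepts in {F} and N accepts in {p3}. In every reachable pair the two components are either both accepting — (F, p3) — or both non-accepting, so no string is accepted by exactly one of the machines: L(M) \ L(N) and L(N) \ L(M) are both empty.
Hence every string is accepted by M iff it is accepted by N, and the two languages coincide.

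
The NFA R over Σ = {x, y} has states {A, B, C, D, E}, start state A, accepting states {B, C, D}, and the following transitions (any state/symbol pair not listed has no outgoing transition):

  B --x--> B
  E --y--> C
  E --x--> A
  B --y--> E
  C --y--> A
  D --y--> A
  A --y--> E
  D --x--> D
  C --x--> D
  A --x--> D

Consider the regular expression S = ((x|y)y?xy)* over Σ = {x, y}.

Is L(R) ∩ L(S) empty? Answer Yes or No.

Yes

Converting the expression S to a DFA (subset construction, then merging equivalent states) gives the minimal DFA with states {s0, s1, s2, s3, s4}, start state s0, accepting states {s0} and transitions s0: x→s1, y→s1; s1: x→s2, y→s3; s2: x→s4, y→s0; s3: x→s2, y→s4; s4: x→s4, y→s4.
Exploring the product automaton R × S from the start pair (A, s0), following both machines on each input symbol, reaches 15 state pairs: (A, s0), (D, s1), (E, s1), (D, s2), (A, s3), (A, s2), (C, s3), (D, s4), (E, s4), (E, s0), (A, s4), (C, s4), (A, s1), (C, s1), (E, s3).
R accepts in {B, C, D} and S accepts in {s0}; no reachable pair has both components accepting, so no string drives both machines to acceptance simultaneously and L(R) ∩ L(S) = ∅.
So no string is accepted by both, and the intersection is empty.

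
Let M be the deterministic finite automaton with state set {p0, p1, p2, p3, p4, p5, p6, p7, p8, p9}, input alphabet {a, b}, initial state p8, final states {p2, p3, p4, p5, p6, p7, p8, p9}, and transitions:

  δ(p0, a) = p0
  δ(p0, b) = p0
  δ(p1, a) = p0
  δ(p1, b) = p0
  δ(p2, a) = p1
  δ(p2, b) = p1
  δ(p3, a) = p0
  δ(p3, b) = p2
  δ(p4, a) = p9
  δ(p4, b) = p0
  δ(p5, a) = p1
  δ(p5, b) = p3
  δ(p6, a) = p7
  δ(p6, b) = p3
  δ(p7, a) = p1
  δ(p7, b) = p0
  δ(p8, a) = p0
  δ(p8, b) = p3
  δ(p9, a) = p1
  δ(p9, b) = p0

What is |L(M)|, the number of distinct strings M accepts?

The useful subgraph on states {p2, p3, p8} is acyclic, so L(M) is finite; the longest accepting path visits 3 useful states, giving maximum string length 2.
Counting accepting paths from p8 by length: 1 of length 0, 1 of length 1, 1 of length 2. Total 3.

3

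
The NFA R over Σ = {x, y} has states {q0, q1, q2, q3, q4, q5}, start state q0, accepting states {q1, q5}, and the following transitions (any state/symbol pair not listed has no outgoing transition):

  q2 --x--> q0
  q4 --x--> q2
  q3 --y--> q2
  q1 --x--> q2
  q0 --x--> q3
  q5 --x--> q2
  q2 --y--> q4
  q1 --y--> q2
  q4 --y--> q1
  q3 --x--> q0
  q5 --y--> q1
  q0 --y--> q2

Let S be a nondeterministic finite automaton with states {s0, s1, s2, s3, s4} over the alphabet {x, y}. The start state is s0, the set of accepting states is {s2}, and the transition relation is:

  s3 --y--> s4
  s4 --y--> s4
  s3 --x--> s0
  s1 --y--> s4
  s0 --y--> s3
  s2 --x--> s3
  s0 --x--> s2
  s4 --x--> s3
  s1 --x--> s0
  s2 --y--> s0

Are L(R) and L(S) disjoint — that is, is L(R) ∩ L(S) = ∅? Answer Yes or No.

Yes

Exploring the product automaton R × S from the start pair (q0, s0), following both machines on each input symbol, reaches 12 state pairs: (q0, s0), (q3, s2), (q2, s3), (q0, s3), (q2, s0), (q4, s4), (q3, s0), (q2, s4), (q0, s2), (q4, s3), (q1, s4), (q3, s3).
R accepts in {q1, q5} and S accepts in {s2}; no reachable pair has both components accepting, so no string drives both machines to acceptance simultaneously and L(R) ∩ L(S) = ∅.
So no string is accepted by both, and the intersection is empty.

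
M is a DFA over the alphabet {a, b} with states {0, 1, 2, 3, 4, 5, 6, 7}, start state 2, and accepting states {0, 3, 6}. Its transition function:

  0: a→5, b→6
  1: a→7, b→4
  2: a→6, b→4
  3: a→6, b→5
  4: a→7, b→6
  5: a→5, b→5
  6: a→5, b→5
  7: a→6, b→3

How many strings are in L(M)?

The useful subgraph on states {2, 3, 4, 6, 7} is acyclic, so L(M) is finite; the longest accepting path visits 5 useful states, giving maximum string length 4.
Counting accepting paths from 2 by length: 1 of length 1, 1 of length 2, 2 of length 3, 1 of length 4. Total 5.

5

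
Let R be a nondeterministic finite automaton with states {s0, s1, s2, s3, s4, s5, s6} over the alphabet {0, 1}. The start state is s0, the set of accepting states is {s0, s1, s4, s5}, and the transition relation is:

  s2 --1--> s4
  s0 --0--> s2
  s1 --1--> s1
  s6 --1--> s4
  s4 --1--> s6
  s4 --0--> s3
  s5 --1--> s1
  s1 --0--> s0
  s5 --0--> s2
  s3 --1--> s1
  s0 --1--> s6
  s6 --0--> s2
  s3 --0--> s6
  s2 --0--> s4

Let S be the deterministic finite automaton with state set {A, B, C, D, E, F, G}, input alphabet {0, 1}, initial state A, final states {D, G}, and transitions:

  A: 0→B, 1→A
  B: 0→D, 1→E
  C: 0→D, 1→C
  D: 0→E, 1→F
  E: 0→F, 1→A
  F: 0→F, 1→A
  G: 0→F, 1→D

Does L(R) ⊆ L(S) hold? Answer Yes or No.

No

The empty string ε is in L(R) but not in L(S).
So L(R) ⊄ L(S).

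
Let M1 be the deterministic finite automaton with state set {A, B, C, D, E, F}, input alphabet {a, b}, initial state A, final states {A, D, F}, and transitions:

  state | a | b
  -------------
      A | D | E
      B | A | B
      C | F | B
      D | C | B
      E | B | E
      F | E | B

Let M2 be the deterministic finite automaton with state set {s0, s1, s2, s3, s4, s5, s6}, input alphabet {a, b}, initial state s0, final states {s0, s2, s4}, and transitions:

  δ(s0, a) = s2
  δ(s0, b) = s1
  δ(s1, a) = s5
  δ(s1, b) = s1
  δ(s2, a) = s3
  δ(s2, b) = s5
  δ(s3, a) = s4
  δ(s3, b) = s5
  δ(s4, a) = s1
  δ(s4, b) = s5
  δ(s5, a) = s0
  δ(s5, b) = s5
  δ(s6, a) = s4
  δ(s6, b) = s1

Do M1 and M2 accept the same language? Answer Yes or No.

Exploring the product automaton M1 × M2 from the start pair (A, s0), following both machines on each input symbol, reaches 6 state pairs: (A, s0), (D, s2), (E, s1), (C, s3), (B, s5), (F, s4).
M1 accepts in {A, D, F} and M2 accepts in {s0, s2, s4}. In every reachable pair the two components are either both accepting — (A, s0), (D, s2), (F, s4) — or both non-accepting, so no string is accepted by exactly one of the machines: L(M1) \ L(M2) and L(M2) \ L(M1) are both empty.
Hence every string is accepted by M1 iff it is accepted by M2, and the two languages coincide.

Yes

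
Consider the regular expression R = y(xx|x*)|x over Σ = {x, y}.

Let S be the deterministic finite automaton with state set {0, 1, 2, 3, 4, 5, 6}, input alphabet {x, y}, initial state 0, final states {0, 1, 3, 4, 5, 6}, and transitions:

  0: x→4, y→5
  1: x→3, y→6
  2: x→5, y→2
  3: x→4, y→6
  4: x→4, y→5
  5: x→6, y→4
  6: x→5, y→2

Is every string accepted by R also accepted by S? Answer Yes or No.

Converting the expression R to a DFA (subset construction, then merging equivalent states) gives the minimal DFA with states {r0, r1, r2, r3}, start state r0, accepting states {r1, r2} and transitions r0: x→r1, y→r2; r1: x→r3, y→r3; r2: x→r2, y→r3; r3: x→r3, y→r3.
Exploring the product automaton R × S from the start pair (r0, 0), following both machines on each input symbol, reaches 8 state pairs: (r0, 0), (r1, 4), (r2, 5), (r3, 4), (r3, 5), (r2, 6), (r3, 6), (r3, 2).
R accepts in {r1, r2} and S accepts in {0, 1, 3, 4, 5, 6}. The reachable pairs whose R-component is accepting are (r1, 4), (r2, 5), (r2, 6); in each of them the S-component is accepting too, so the product for L(R) \ L(S) (R-component accepting, S-component rejecting) has no reachable accepting pair and the difference is empty.
Hence every string in L(R) is also in L(S).

Yes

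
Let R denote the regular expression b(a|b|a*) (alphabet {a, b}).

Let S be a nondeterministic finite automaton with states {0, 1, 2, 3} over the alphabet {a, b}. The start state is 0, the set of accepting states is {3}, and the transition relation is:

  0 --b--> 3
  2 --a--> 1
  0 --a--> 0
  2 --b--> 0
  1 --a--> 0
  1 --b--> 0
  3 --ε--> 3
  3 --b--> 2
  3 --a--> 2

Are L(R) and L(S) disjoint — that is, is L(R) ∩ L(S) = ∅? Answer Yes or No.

The string b is accepted by both R and S.
Hence L(R) ∩ L(S) ≠ ∅.

No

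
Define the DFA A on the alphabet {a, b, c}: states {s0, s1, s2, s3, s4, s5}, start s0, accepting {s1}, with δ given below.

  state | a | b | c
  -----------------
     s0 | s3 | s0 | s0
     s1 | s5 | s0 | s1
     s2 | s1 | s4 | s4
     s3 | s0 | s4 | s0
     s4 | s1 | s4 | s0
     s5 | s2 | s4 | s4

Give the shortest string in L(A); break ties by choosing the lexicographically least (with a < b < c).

aba

A breadth-first search from s0 reaches an accepting state first via the path s0 → s3 → s4 → s1 on input aba.
No string of length < 3 is accepted (BFS exhausts all shorter strings without reaching an accepting state), and aba is the lexicographically least accepting string of length 3.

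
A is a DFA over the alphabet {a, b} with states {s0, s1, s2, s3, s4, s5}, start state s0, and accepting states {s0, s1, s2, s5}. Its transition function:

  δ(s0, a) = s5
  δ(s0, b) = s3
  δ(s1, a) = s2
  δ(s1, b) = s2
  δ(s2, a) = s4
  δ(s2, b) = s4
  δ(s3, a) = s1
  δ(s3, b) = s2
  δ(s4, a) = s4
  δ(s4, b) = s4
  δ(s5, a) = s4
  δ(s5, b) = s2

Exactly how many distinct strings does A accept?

7

The useful subgraph on states {s0, s1, s2, s3, s5} is acyclic, so L(A) is finite; the longest accepting path visits 4 useful states, giving maximum string length 3.
Counting accepting paths from s0 by length: 1 of length 0, 1 of length 1, 3 of length 2, 2 of length 3. Total 7.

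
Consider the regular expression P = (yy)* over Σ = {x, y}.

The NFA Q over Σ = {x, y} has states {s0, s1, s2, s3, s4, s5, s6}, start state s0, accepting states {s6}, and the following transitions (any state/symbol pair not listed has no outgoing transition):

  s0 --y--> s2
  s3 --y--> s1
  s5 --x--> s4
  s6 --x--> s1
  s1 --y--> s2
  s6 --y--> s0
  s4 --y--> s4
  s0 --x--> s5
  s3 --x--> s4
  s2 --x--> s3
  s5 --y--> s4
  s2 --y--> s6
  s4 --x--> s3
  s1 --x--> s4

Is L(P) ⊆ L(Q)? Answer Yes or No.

The empty string ε is in L(P) but not in L(Q).
So L(P) ⊄ L(Q).

No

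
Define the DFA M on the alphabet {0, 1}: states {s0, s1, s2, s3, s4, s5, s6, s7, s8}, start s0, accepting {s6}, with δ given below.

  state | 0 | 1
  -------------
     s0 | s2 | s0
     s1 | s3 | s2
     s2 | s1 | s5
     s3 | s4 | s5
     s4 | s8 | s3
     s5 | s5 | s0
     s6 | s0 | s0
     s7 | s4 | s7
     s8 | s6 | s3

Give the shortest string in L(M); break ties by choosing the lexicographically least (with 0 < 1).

000000

A breadth-first search from s0 reaches an accepting state first via the path s0 → s2 → s1 → s3 → s4 → s8 → s6 on input 000000.
No string of length < 6 is accepted (BFS exhausts all shorter strings without reaching an accepting state), and 000000 is the lexicographically least accepting string of length 6.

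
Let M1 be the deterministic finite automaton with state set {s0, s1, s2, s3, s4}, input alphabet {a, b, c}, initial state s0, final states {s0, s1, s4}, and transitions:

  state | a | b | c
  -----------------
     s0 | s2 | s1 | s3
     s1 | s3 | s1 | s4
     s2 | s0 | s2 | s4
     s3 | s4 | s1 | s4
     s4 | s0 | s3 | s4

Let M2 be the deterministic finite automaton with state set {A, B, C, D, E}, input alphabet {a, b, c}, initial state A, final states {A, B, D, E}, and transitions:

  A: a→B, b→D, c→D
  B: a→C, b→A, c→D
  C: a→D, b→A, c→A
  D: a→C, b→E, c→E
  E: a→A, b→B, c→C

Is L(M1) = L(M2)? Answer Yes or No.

The string aa is accepted by M1 but rejected by M2.
So L(M1) ≠ L(M2).

No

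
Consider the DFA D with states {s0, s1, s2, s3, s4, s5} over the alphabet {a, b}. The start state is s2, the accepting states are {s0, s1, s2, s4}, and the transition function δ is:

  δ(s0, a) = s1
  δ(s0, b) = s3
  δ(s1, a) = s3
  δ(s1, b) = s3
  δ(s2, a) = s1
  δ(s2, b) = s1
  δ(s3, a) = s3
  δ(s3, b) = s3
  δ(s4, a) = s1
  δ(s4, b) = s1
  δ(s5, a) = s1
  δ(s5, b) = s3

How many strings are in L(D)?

The useful subgraph on states {s1, s2} is acyclic, so L(D) is finite; the longest accepting path visits 2 useful states, giving maximum string length 1.
Counting accepting paths from s2 by length: 1 of length 0, 2 of length 1. Total 3.

3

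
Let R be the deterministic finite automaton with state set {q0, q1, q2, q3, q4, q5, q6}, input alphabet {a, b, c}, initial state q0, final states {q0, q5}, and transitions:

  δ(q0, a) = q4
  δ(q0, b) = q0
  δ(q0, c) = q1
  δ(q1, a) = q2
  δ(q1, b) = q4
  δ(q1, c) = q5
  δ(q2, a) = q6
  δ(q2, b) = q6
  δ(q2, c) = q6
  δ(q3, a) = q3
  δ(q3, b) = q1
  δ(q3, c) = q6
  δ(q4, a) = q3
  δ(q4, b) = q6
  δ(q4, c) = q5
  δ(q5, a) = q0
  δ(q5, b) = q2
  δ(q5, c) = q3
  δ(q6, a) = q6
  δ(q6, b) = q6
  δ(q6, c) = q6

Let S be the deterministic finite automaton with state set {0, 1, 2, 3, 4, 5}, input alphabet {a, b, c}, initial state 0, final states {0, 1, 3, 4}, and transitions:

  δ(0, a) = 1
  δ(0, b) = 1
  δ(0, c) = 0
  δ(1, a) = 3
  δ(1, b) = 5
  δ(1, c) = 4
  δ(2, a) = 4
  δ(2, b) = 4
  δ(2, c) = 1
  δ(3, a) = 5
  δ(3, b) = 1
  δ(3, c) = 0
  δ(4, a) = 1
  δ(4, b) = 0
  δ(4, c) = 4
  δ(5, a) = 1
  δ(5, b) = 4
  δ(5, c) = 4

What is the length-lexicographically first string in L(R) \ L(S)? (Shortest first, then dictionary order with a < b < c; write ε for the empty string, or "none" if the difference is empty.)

bb

The string bb is accepted by R but not by S.
No shorter string lies in the difference, and bb is the lexicographically first length-2 string in L(R) \ L(S).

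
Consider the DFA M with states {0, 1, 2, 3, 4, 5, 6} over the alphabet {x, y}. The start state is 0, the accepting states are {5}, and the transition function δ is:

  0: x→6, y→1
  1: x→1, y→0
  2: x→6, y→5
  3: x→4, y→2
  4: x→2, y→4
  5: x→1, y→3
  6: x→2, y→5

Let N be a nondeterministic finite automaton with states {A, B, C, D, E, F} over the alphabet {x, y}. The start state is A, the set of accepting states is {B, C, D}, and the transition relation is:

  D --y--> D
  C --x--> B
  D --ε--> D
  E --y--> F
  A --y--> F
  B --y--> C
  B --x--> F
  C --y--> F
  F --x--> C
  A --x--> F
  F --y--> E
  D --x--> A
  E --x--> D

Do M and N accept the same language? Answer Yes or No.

No

The string xy is accepted by M but rejected by N.
So L(M) ≠ L(N).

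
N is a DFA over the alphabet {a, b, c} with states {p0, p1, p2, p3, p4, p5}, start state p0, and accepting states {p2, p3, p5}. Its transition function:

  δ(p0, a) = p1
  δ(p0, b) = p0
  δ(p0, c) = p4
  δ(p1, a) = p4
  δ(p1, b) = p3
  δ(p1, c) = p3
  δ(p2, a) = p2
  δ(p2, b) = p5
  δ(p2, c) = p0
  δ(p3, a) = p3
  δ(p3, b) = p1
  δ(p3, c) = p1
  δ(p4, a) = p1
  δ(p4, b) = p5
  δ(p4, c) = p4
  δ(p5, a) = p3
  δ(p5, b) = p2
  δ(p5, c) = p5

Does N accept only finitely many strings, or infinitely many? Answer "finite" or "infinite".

infinite

State p0 is reachable from the start and can reach an accepting state, and it lies on the cycle p0 → p0.
Traversing that cycle any number of times yields accepted strings of unbounded length, so the language is infinite.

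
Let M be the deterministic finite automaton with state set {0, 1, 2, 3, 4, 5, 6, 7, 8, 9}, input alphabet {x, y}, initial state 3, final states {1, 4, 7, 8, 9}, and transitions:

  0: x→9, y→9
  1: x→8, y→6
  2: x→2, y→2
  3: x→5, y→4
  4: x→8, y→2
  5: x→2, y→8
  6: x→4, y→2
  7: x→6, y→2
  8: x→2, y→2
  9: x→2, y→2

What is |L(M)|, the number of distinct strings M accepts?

The useful subgraph on states {3, 4, 5, 8} is acyclic, so L(M) is finite; the longest accepting path visits 3 useful states, giving maximum string length 2.
Counting accepting paths from 3 by length: 1 of length 1, 2 of length 2. Total 3.

3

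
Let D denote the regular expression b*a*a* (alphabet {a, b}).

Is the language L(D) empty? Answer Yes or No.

No

The empty string ε matches the expression, so it belongs to L(D).
Since L(D) contains at least one string, it is not empty.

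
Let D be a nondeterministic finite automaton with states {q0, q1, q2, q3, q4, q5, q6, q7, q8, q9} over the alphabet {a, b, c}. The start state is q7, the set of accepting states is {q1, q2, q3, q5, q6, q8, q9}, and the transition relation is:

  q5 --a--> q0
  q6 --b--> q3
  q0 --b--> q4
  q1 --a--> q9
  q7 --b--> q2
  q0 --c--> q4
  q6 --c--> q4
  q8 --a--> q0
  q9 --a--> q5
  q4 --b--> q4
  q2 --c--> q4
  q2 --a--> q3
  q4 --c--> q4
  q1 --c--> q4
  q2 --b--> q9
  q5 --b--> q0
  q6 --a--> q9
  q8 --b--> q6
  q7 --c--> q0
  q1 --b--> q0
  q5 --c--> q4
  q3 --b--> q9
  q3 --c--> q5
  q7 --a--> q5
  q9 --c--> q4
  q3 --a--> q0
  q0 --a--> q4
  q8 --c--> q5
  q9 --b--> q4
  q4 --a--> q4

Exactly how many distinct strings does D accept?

The useful subgraph on states {q2, q3, q5, q7, q9} is acyclic, so L(D) is finite; the longest accepting path visits 5 useful states, giving maximum string length 4.
Counting accepting paths from q7 by length: 2 of length 1, 2 of length 2, 3 of length 3, 1 of length 4. Total 8.

8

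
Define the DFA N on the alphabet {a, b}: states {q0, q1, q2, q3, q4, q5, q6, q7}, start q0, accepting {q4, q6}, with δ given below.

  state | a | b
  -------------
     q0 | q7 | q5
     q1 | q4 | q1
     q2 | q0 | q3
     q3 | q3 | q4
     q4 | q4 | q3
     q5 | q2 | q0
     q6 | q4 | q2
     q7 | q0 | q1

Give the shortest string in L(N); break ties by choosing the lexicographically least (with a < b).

aba

A breadth-first search from q0 reaches an accepting state first via the path q0 → q7 → q1 → q4 on input aba.
No string of length < 3 is accepted (BFS exhausts all shorter strings without reaching an accepting state), and aba is the lexicographically least accepting string of length 3.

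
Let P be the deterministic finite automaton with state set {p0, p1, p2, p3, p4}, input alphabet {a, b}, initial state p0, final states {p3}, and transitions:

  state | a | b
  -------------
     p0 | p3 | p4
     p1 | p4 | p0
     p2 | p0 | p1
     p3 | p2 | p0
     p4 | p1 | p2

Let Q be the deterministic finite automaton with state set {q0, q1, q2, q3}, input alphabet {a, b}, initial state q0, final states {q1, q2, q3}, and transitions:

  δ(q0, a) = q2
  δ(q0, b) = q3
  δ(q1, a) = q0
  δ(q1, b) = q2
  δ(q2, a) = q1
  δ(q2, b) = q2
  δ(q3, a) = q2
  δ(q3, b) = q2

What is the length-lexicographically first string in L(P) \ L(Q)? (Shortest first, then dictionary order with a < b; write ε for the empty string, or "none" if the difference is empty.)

The string bbaa is accepted by P but not by Q.
No shorter string lies in the difference, and bbaa is the lexicographically first length-4 string in L(P) \ L(Q).

bbaa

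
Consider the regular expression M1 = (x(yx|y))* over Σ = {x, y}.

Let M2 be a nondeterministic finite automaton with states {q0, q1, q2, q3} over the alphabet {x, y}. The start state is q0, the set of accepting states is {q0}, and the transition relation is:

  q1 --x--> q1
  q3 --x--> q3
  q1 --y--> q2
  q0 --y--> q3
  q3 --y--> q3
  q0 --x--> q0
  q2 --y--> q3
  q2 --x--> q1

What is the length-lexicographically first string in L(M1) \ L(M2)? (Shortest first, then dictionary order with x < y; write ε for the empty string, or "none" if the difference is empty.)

The string xy is accepted by M1 but not by M2.
No shorter string lies in the difference, and xy is the lexicographically first length-2 string in L(M1) \ L(M2).

xy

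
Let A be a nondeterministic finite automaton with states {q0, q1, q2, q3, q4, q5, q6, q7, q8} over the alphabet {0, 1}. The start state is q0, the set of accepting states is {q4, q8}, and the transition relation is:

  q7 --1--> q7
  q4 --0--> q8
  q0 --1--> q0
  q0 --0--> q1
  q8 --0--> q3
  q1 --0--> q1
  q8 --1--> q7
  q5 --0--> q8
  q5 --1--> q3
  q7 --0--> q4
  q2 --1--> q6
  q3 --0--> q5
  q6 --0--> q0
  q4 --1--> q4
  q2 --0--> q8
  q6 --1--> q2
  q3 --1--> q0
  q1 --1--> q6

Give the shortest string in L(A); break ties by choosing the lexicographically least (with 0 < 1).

0110

A breadth-first search from q0 reaches an accepting state first via the path q0 → q1 → q6 → q2 → q8 on input 0110.
No string of length < 4 is accepted (BFS exhausts all shorter strings without reaching an accepting state), and 0110 is the lexicographically least accepting string of length 4.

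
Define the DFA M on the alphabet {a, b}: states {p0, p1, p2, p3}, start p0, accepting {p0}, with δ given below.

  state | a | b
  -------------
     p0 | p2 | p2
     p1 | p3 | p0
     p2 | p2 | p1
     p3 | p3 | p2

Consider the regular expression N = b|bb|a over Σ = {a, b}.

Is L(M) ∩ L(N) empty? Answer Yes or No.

Yes

Converting the expression N to a DFA (subset construction, then merging equivalent states) gives the minimal DFA with states {n0, n1, n2, n3}, start state n0, accepting states {n1, n2} and transitions n0: a→n1, b→n2; n1: a→n3, b→n3; n2: a→n3, b→n1; n3: a→n3, b→n3.
Exploring the product automaton M × N from the start pair (p0, n0), following both machines on each input symbol, reaches 8 state pairs: (p0, n0), (p2, n1), (p2, n2), (p2, n3), (p1, n3), (p1, n1), (p3, n3), (p0, n3).
M accepts in {p0} and N accepts in {n1, n2}; no reachable pair has both components accepting, so no string drives both machines to acceptance simultaneously and L(M) ∩ L(N) = ∅.
So no string is accepted by both, and the intersection is empty.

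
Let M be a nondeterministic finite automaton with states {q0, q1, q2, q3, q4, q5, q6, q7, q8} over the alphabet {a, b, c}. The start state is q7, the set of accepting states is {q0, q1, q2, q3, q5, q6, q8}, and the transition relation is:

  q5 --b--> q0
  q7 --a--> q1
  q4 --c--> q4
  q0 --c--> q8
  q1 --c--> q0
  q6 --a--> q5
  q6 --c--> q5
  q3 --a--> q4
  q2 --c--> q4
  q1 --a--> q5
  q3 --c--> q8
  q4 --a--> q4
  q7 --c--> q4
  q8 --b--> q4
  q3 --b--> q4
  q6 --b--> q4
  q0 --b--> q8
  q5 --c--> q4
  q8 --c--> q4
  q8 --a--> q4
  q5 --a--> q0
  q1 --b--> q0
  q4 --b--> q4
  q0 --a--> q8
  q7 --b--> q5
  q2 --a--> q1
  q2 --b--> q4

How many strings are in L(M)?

27

The useful subgraph on states {q0, q1, q5, q7, q8} is acyclic, so L(M) is finite; the longest accepting path visits 5 useful states, giving maximum string length 4.
Counting accepting paths from q7 by length: 2 of length 1, 5 of length 2, 14 of length 3, 6 of length 4. Total 27.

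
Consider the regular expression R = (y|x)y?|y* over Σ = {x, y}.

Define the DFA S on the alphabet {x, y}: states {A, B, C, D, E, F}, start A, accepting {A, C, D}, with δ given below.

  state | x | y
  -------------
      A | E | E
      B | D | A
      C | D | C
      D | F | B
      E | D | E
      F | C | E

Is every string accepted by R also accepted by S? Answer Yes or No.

No

The string x is in L(R) but not in L(S).
So L(R) ⊄ L(S).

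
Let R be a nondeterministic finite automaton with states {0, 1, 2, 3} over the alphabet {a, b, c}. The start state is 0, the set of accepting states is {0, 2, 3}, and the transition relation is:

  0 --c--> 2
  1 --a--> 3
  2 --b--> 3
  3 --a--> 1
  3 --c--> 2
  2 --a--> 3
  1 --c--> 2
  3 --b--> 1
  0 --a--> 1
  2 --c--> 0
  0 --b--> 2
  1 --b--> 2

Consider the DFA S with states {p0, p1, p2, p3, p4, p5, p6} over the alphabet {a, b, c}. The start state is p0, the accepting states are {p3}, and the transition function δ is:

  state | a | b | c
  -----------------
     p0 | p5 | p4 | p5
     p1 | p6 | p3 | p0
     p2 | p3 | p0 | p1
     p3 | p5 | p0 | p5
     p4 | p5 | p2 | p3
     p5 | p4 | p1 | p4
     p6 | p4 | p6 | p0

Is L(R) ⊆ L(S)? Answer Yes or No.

The empty string ε is in L(R) but not in L(S).
So L(R) ⊄ L(S).

No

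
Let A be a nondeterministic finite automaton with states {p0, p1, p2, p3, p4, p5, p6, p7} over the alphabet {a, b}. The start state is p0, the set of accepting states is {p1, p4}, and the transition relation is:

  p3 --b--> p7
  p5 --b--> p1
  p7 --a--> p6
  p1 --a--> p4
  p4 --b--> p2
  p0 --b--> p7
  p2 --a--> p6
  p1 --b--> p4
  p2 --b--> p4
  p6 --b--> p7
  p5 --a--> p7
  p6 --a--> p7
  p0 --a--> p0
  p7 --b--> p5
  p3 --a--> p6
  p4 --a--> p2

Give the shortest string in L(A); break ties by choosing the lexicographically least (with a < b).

A breadth-first search from p0 reaches an accepting state first via the path p0 → p7 → p5 → p1 on input bbb.
No string of length < 3 is accepted (BFS exhausts all shorter strings without reaching an accepting state), and bbb is the lexicographically least accepting string of length 3.

bbb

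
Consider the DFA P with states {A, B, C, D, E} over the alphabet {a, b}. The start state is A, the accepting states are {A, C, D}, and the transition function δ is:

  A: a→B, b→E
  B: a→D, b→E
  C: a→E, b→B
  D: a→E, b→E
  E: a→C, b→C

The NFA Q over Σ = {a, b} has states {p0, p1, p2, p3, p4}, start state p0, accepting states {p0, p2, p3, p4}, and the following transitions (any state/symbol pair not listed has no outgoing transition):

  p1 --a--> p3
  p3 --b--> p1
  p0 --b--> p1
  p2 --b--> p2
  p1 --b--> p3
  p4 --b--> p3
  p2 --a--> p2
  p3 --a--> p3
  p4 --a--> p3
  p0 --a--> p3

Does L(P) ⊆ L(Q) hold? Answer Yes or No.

The string aaab is in L(P) but not in L(Q).
So L(P) ⊄ L(Q).

No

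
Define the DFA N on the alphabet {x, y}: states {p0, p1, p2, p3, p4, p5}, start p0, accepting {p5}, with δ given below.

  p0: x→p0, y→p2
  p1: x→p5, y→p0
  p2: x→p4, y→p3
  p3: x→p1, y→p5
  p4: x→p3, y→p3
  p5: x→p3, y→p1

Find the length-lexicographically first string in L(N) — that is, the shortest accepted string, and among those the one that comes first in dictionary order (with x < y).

A breadth-first search from p0 reaches an accepting state first via the path p0 → p2 → p3 → p5 on input yyy.
No string of length < 3 is accepted (BFS exhausts all shorter strings without reaching an accepting state), and yyy is the lexicographically least accepting string of length 3.

yyy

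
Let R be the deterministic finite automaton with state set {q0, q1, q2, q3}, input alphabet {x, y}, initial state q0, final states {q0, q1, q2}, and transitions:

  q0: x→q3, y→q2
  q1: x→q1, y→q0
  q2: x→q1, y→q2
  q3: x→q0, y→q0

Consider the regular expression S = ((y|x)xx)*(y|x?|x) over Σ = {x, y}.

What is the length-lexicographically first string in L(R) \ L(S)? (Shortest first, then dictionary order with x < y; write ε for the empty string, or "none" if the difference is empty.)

xx

The string xx is accepted by R but not by S.
No shorter string lies in the difference, and xx is the lexicographically first length-2 string in L(R) \ L(S).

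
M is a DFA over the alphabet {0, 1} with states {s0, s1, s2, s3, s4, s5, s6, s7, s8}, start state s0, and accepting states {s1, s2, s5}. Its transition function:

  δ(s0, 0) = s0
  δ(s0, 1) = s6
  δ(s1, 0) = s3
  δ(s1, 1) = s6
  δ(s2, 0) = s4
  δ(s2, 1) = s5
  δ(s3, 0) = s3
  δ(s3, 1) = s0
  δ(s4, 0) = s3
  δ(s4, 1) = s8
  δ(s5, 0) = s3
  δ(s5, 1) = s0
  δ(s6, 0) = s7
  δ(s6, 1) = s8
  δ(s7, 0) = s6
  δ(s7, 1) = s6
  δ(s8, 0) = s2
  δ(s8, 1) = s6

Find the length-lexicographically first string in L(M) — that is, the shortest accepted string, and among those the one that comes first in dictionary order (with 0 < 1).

110

A breadth-first search from s0 reaches an accepting state first via the path s0 → s6 → s8 → s2 on input 110.
No string of length < 3 is accepted (BFS exhausts all shorter strings without reaching an accepting state), and 110 is the lexicographically least accepting string of length 3.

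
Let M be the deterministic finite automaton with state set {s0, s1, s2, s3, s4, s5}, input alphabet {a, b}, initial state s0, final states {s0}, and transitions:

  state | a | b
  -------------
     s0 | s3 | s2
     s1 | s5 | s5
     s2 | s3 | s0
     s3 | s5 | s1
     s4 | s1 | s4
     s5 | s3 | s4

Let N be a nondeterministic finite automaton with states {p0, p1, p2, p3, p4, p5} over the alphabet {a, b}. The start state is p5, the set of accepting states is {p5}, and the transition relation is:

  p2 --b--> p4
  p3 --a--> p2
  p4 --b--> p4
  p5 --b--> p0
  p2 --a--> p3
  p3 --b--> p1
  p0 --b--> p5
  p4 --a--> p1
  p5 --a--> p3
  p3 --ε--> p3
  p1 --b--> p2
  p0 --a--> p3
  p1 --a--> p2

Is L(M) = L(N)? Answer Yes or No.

Exploring the product automaton M × N from the start pair (s0, p5), following both machines on each input symbol, reaches 6 state pairs: (s0, p5), (s3, p3), (s2, p0), (s5, p2), (s1, p1), (s4, p4).
M accepts in {s0} and N accepts in {p5}. In every reachable pair the two components are either both accepting — (s0, p5) — or both non-accepting, so no string is accepted by exactly one of the machines: L(M) \ L(N) and L(N) \ L(M) are both empty.
Hence every string is accepted by M iff it is accepted by N, and the two languages coincide.

Yes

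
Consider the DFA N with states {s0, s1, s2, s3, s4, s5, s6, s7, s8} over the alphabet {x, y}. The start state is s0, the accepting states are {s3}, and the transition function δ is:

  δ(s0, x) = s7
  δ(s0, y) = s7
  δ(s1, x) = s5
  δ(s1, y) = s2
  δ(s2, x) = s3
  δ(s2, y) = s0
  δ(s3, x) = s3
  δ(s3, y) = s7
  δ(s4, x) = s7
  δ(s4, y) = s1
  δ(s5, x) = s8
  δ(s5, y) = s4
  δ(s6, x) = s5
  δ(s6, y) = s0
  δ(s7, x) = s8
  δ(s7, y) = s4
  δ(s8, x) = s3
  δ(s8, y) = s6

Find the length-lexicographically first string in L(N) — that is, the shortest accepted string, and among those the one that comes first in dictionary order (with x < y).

xxx

A breadth-first search from s0 reaches an accepting state first via the path s0 → s7 → s8 → s3 on input xxx.
No string of length < 3 is accepted (BFS exhausts all shorter strings without reaching an accepting state), and xxx is the lexicographically least accepting string of length 3.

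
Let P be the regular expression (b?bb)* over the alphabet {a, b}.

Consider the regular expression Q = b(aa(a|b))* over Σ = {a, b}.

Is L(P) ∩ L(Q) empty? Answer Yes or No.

Converting the expression P to a DFA (subset construction, then merging equivalent states) gives the minimal DFA with states {p0, p1, p2, p3}, start state p0, accepting states {p0, p3} and transitions p0: a→p1, b→p2; p1: a→p1, b→p1; p2: a→p1, b→p3; p3: a→p1, b→p3.
Converting the expression Q to a DFA (subset construction, then merging equivalent states) gives the minimal DFA with states {q0, q1, q2, q3, q4}, start state q0, accepting states {q2} and transitions q0: a→q1, b→q2; q1: a→q1, b→q1; q2: a→q3, b→q1; q3: a→q4, b→q1; q4: a→q2, b→q2.
Exploring the product automaton P × Q from the start pair (p0, q0), following both machines on each input symbol, reaches 7 state pairs: (p0, q0), (p1, q1), (p2, q2), (p1, q3), (p3, q1), (p1, q4), (p1, q2).
P accepts in {p0, p3} and Q accepts in {q2}; no reachable pair has both components accepting, so no string drives both machines to acceptance simultaneously and L(P) ∩ L(Q) = ∅.
So no string is accepted by both, and the intersection is empty.

Yes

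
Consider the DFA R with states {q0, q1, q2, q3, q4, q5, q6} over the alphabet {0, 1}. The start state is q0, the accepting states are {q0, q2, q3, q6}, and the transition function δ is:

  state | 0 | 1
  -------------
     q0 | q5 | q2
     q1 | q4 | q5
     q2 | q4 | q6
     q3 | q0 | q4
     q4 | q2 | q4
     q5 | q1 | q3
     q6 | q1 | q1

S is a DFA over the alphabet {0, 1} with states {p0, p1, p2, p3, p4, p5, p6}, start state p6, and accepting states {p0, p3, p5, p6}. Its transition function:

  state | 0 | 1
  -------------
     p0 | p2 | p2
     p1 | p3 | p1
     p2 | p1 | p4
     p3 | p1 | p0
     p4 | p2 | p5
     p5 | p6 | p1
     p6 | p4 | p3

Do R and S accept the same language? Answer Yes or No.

Exploring the product automaton R × S from the start pair (q0, p6), following both machines on each input symbol, reaches 7 state pairs: (q0, p6), (q5, p4), (q2, p3), (q1, p2), (q3, p5), (q4, p1), (q6, p0).
R accepts in {q0, q2, q3, q6} and S accepts in {p0, p3, p5, p6}. In every reachable pair the two components are either both accepting — (q0, p6), (q2, p3), (q3, p5), (q6, p0) — or both non-accepting, so no string is accepted by exactly one of the machines: L(R) \ L(S) and L(S) \ L(R) are both empty.
Hence every string is accepted by R iff it is accepted by S, and the two languages coincide.

Yes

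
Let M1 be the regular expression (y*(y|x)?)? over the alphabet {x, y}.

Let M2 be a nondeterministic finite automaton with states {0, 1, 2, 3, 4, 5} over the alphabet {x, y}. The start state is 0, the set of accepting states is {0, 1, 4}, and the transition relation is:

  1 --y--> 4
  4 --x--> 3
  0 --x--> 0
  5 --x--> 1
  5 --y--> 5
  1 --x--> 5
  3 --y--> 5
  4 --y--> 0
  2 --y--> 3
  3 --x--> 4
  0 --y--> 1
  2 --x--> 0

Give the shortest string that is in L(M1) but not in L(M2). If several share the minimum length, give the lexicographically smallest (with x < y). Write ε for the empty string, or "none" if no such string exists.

The string yx is accepted by M1 but not by M2.
No shorter string lies in the difference, and yx is the lexicographically first length-2 string in L(M1) \ L(M2).

yx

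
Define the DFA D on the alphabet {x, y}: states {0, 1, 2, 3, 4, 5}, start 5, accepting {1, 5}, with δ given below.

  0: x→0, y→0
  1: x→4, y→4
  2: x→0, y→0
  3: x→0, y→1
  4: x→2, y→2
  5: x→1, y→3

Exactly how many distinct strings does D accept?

3

The useful subgraph on states {1, 3, 5} is acyclic, so L(D) is finite; the longest accepting path visits 3 useful states, giving maximum string length 2.
Counting accepting paths from 5 by length: 1 of length 0, 1 of length 1, 1 of length 2. Total 3.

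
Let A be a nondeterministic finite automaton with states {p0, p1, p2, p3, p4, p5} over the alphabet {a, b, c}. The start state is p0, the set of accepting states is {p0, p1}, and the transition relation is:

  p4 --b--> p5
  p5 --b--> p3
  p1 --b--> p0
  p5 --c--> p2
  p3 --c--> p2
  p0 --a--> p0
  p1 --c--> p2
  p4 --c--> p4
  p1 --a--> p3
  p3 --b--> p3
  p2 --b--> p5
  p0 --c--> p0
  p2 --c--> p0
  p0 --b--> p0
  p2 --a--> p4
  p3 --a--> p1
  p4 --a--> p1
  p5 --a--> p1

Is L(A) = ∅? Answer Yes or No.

The empty string ε is accepted: the run p0 ends in the accepting state p0.
Since at least one string is accepted, L(A) is not empty.

No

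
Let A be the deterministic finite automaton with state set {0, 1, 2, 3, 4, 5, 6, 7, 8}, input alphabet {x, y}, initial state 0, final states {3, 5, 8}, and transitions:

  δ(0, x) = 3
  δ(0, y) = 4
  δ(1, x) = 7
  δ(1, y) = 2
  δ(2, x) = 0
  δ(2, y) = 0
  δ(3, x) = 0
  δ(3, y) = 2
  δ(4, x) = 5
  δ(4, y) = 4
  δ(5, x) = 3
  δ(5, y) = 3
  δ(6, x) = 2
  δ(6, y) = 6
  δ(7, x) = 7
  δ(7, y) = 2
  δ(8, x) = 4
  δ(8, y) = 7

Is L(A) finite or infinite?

infinite

State 0 is reachable from the start and can reach an accepting state, and it lies on the cycle 0 → 3 → 0.
Traversing that cycle any number of times yields accepted strings of unbounded length, so the language is infinite.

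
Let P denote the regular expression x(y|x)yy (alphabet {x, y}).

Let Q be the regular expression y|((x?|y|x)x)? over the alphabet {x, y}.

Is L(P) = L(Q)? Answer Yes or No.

The string xxyy is accepted by P but rejected by Q.
So L(P) ≠ L(Q).

No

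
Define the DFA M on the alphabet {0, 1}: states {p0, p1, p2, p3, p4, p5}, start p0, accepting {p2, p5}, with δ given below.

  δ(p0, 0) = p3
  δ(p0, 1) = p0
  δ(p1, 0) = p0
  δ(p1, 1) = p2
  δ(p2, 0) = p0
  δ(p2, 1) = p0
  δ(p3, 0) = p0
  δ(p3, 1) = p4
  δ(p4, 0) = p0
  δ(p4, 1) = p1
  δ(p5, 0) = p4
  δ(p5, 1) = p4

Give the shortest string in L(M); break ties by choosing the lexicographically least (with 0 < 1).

A breadth-first search from p0 reaches an accepting state first via the path p0 → p3 → p4 → p1 → p2 on input 0111.
No string of length < 4 is accepted (BFS exhausts all shorter strings without reaching an accepting state), and 0111 is the lexicographically least accepting string of length 4.

0111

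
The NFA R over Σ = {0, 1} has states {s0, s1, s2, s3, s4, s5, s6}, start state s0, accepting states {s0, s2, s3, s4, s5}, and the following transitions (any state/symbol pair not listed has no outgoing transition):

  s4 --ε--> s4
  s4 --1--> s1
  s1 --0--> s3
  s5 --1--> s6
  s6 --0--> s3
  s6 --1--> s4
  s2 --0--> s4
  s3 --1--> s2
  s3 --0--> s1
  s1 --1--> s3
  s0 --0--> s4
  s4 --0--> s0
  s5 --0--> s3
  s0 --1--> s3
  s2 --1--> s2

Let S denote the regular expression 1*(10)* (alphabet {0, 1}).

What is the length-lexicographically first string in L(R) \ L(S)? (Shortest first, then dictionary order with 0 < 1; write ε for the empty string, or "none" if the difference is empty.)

0

The string 0 is accepted by R but not by S.
No shorter string lies in the difference, and 0 is the lexicographically first length-1 string in L(R) \ L(S).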